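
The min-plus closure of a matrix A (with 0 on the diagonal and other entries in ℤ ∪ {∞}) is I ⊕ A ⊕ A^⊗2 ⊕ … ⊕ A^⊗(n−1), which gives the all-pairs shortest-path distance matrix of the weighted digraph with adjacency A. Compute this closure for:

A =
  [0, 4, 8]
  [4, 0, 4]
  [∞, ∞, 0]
Closure =
  [0, 4, 8]
  [4, 0, 4]
  [∞, ∞, 0]

This is the Floyd-Warshall all-pairs shortest-path computation. For each intermediate vertex k = 0, 1, …, 2, update dist[i][j] ← min(dist[i][j], dist[i][k] + dist[k][j]). The final matrix gives, for each (i, j), the minimum total weight of any directed path from i to j (possibly empty when i = j).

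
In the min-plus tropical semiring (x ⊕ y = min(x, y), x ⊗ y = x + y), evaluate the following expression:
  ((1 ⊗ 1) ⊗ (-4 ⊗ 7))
((1 ⊗ 1) ⊗ (-4 ⊗ 7)) = 5

Expand innermost to outermost. Recall ⊕ takes the minimum of its arguments and ⊗ takes their sum. Working out the expression ((1 ⊗ 1) ⊗ (-4 ⊗ 7)) gives 5.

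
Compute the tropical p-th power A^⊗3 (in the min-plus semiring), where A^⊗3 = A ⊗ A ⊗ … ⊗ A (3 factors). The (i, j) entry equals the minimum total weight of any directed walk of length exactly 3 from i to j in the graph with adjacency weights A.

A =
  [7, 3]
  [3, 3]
A^⊗3 =
  [9, 9]
  [9, 9]

Each entry (A^⊗3)_ij equals the minimum over all length-3 walks i = v_0 → v_1 → … → v_3 = j of Σ_t A[v_t][v_{t+1}]. For example, for (i, j) = (0, 1) we minimise over 4 possible intermediate vertex sequences; the minimum is 9, attained along the walk 0 → 1 → 0 → 1.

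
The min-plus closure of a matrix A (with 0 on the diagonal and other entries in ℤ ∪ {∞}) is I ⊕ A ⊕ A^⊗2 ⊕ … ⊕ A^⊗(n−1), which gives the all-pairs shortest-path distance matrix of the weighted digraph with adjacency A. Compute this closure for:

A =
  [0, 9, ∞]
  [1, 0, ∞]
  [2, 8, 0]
Closure =
  [0, 9, ∞]
  [1, 0, ∞]
  [2, 8, 0]

This is the Floyd-Warshall all-pairs shortest-path computation. For each intermediate vertex k = 0, 1, …, 2, update dist[i][j] ← min(dist[i][j], dist[i][k] + dist[k][j]). The final matrix gives, for each (i, j), the minimum total weight of any directed path from i to j (possibly empty when i = j).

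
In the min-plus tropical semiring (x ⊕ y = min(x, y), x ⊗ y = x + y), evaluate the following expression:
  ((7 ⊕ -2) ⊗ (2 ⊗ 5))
((7 ⊕ -2) ⊗ (2 ⊗ 5)) = 5

Expand innermost to outermost. Recall ⊕ takes the minimum of its arguments and ⊗ takes their sum. Working out the expression ((7 ⊕ -2) ⊗ (2 ⊗ 5)) gives 5.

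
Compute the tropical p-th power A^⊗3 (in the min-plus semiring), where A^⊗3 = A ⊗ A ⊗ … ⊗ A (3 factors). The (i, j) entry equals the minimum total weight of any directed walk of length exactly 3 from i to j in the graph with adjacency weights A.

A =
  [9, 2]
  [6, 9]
A^⊗3 =
  [17, 10]
  [14, 17]

Each entry (A^⊗3)_ij equals the minimum over all length-3 walks i = v_0 → v_1 → … → v_3 = j of Σ_t A[v_t][v_{t+1}]. For example, for (i, j) = (0, 1) we minimise over 4 possible intermediate vertex sequences; the minimum is 10, attained along the walk 0 → 1 → 0 → 1.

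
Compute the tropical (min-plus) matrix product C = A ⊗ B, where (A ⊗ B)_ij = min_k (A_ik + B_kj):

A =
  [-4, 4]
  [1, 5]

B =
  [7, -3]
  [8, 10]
A ⊗ B =
  [3, -7]
  [8, -2]

Apply the min-plus product entry-by-entry:
  C[0][0] = min over k of (A[0][0] + B[0][0] = -4 + 7 = 3, A[0][1] + B[1][0] = 4 + 8 = 12) = 3 (attained at k = 0)
  C[0][1] = min over k of (A[0][0] + B[0][1] = -4 + -3 = -7, A[0][1] + B[1][1] = 4 + 10 = 14) = -7 (attained at k = 0)
  C[1][0] = min over k of (A[1][0] + B[0][0] = 1 + 7 = 8, A[1][1] + B[1][0] = 5 + 8 = 13) = 8 (attained at k = 0)
  C[1][1] = min over k of (A[1][0] + B[0][1] = 1 + -3 = -2, A[1][1] + B[1][1] = 5 + 10 = 15) = -2 (attained at k = 0)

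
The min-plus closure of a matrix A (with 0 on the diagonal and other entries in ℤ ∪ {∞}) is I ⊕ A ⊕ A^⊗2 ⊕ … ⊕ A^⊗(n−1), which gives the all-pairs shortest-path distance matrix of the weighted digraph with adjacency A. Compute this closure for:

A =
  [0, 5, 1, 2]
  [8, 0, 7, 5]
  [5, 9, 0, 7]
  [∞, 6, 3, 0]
Closure =
  [0, 5, 1, 2]
  [8, 0, 7, 5]
  [5, 9, 0, 7]
  [8, 6, 3, 0]

This is the Floyd-Warshall all-pairs shortest-path computation. For each intermediate vertex k = 0, 1, …, 3, update dist[i][j] ← min(dist[i][j], dist[i][k] + dist[k][j]). The final matrix gives, for each (i, j), the minimum total weight of any directed path from i to j (possibly empty when i = j).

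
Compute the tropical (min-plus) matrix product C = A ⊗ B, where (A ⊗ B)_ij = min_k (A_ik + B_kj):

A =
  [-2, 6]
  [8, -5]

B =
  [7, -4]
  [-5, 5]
A ⊗ B =
  [1, -6]
  [-10, 0]

Apply the min-plus product entry-by-entry:
  C[0][0] = min over k of (A[0][0] + B[0][0] = -2 + 7 = 5, A[0][1] + B[1][0] = 6 + -5 = 1) = 1 (attained at k = 1)
  C[0][1] = min over k of (A[0][0] + B[0][1] = -2 + -4 = -6, A[0][1] + B[1][1] = 6 + 5 = 11) = -6 (attained at k = 0)
  C[1][0] = min over k of (A[1][0] + B[0][0] = 8 + 7 = 15, A[1][1] + B[1][0] = -5 + -5 = -10) = -10 (attained at k = 1)
  C[1][1] = min over k of (A[1][0] + B[0][1] = 8 + -4 = 4, A[1][1] + B[1][1] = -5 + 5 = 0) = 0 (attained at k = 1)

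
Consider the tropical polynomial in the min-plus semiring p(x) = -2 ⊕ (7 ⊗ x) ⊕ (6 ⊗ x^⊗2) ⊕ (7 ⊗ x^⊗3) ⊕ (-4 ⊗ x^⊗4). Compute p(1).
p(1) = -2

A tropical monomial a ⊗ x^⊗i evaluates to a + i · x. Evaluating each term at x = 1:
  Term 0 contributes -2 + 0 · 1 = -2
  Term 1 contributes 7 + 1 · 1 = 8
  Term 2 contributes 6 + 2 · 1 = 8
  Term 3 contributes 7 + 3 · 1 = 10
  Term 4 contributes -4 + 4 · 1 = 0
p(1) = ⊕ of these = min[-2, 8, 8, 10, 0] = -2.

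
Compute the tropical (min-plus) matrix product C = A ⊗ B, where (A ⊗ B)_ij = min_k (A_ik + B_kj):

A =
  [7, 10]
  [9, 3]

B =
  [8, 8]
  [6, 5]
A ⊗ B =
  [15, 15]
  [9, 8]

Apply the min-plus product entry-by-entry:
  C[0][0] = min over k of (A[0][0] + B[0][0] = 7 + 8 = 15, A[0][1] + B[1][0] = 10 + 6 = 16) = 15 (attained at k = 0)
  C[0][1] = min over k of (A[0][0] + B[0][1] = 7 + 8 = 15, A[0][1] + B[1][1] = 10 + 5 = 15) = 15 (attained at k = 0)
  C[1][0] = min over k of (A[1][0] + B[0][0] = 9 + 8 = 17, A[1][1] + B[1][0] = 3 + 6 = 9) = 9 (attained at k = 1)
  C[1][1] = min over k of (A[1][0] + B[0][1] = 9 + 8 = 17, A[1][1] + B[1][1] = 3 + 5 = 8) = 8 (attained at k = 1)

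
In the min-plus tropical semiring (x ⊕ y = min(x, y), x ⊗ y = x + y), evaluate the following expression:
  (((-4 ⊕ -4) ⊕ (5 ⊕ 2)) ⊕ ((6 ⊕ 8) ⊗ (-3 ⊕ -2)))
(((-4 ⊕ -4) ⊕ (5 ⊕ 2)) ⊕ ((6 ⊕ 8) ⊗ (-3 ⊕ -2))) = -4

Expand innermost to outermost. Recall ⊕ takes the minimum of its arguments and ⊗ takes their sum. Working out the expression (((-4 ⊕ -4) ⊕ (5 ⊕ 2)) ⊕ ((6 ⊕ 8) ⊗ (-3 ⊕ -2))) gives -4.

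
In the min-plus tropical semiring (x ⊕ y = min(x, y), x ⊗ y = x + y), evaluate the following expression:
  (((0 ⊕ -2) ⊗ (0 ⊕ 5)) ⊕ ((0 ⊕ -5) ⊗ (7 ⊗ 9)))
(((0 ⊕ -2) ⊗ (0 ⊕ 5)) ⊕ ((0 ⊕ -5) ⊗ (7 ⊗ 9))) = -2

Expand innermost to outermost. Recall ⊕ takes the minimum of its arguments and ⊗ takes their sum. Working out the expression (((0 ⊕ -2) ⊗ (0 ⊕ 5)) ⊕ ((0 ⊕ -5) ⊗ (7 ⊗ 9))) gives -2.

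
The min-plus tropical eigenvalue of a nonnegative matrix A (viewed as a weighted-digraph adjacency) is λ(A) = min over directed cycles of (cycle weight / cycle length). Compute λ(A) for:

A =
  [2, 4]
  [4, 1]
λ(A) = 1

Enumerate directed cycles and compute their means (weight / length). Sample:
  cycle 0 → 0: weight = 2, length = 1, mean = 2/1 ≈ 2.000
  cycle 1 → 1: weight = 1, length = 1, mean = 1/1 ≈ 1.000
  cycle 0 → 1 → 0: weight = 8, length = 2, mean = 8/2 ≈ 4.000
  cycle 1 → 0 → 1: weight = 8, length = 2, mean = 8/2 ≈ 4.000
Minimum mean = 1.000, attained e.g. along the cycle 1 → 1 with weight 1 and length 1. So λ(A) = 1/1 = 1.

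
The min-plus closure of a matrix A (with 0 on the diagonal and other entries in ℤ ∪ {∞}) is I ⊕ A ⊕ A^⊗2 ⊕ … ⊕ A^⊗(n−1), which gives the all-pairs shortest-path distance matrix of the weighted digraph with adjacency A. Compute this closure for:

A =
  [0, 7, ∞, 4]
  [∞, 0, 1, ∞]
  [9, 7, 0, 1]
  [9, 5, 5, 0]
Closure =
  [0, 7, 8, 4]
  [10, 0, 1, 2]
  [9, 6, 0, 1]
  [9, 5, 5, 0]

This is the Floyd-Warshall all-pairs shortest-path computation. For each intermediate vertex k = 0, 1, …, 3, update dist[i][j] ← min(dist[i][j], dist[i][k] + dist[k][j]). The final matrix gives, for each (i, j), the minimum total weight of any directed path from i to j (possibly empty when i = j).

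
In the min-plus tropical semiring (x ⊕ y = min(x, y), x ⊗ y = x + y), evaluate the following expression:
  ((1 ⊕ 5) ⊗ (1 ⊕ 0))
((1 ⊕ 5) ⊗ (1 ⊕ 0)) = 1

Expand innermost to outermost. Recall ⊕ takes the minimum of its arguments and ⊗ takes their sum. Working out the expression ((1 ⊕ 5) ⊗ (1 ⊕ 0)) gives 1.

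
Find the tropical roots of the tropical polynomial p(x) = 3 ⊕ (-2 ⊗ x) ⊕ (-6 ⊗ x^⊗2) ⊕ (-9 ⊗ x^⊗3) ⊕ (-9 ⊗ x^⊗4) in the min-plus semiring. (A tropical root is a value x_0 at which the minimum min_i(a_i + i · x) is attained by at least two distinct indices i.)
Roots: {0, 3, 4, 5}

Each tropical root is a break point of the lower envelope of the lines y = a_i + i · x (there are 5 lines, with slopes 0, 1, ..., 4). Only the lines that attain the minimum somewhere contribute to roots; other lines are dominated. Here the surviving (envelope) indices are i = 4, i = 3, i = 2, i = 1, i = 0.
Intersections between consecutive envelope lines give the roots: for adjacent envelope indices i < j the intersection is x = (a_i − a_j) / (j − i). Reading off the sorted break points: {0, 3, 4, 5}.
Verification: at each break x_0, at least two indices attain the minimum of min_i(a_i + i · x_0).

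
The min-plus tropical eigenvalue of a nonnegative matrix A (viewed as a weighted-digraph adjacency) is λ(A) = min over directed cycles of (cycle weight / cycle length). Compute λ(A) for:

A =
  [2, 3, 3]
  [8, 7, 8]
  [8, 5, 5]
λ(A) = 2

Enumerate directed cycles and compute their means (weight / length). Sample:
  cycle 0 → 0: weight = 2, length = 1, mean = 2/1 ≈ 2.000
  cycle 1 → 1: weight = 7, length = 1, mean = 7/1 ≈ 7.000
  cycle 2 → 2: weight = 5, length = 1, mean = 5/1 ≈ 5.000
  cycle 0 → 1 → 0: weight = 11, length = 2, mean = 11/2 ≈ 5.500
  cycle 0 → 2 → 0: weight = 11, length = 2, mean = 11/2 ≈ 5.500
  cycle 1 → 0 → 1: weight = 11, length = 2, mean = 11/2 ≈ 5.500
Minimum mean = 2.000, attained e.g. along the cycle 0 → 0 with weight 2 and length 1. So λ(A) = 2/1 = 2.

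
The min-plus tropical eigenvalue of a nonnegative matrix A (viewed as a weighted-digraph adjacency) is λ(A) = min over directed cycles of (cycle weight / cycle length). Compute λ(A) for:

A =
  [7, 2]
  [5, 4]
λ(A) = 7/2

Enumerate directed cycles and compute their means (weight / length). Sample:
  cycle 0 → 0: weight = 7, length = 1, mean = 7/1 ≈ 7.000
  cycle 1 → 1: weight = 4, length = 1, mean = 4/1 ≈ 4.000
  cycle 0 → 1 → 0: weight = 7, length = 2, mean = 7/2 ≈ 3.500
  cycle 1 → 0 → 1: weight = 7, length = 2, mean = 7/2 ≈ 3.500
Minimum mean = 3.500, attained e.g. along the cycle 0 → 1 → 0 with weight 7 and length 2. So λ(A) = 7/2 = 7/2.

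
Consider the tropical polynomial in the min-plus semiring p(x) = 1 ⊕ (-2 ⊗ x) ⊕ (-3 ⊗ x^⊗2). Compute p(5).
p(5) = 1

A tropical monomial a ⊗ x^⊗i evaluates to a + i · x. Evaluating each term at x = 5:
  Term 0 contributes 1 + 0 · 5 = 1
  Term 1 contributes -2 + 1 · 5 = 3
  Term 2 contributes -3 + 2 · 5 = 7
p(5) = ⊕ of these = min[1, 3, 7] = 1.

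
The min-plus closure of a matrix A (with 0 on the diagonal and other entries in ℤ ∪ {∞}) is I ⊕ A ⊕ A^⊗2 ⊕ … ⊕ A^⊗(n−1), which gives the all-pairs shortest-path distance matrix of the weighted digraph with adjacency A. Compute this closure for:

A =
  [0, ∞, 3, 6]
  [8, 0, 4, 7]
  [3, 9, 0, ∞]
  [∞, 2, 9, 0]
Closure =
  [0, 8, 3, 6]
  [7, 0, 4, 7]
  [3, 9, 0, 9]
  [9, 2, 6, 0]

This is the Floyd-Warshall all-pairs shortest-path computation. For each intermediate vertex k = 0, 1, …, 3, update dist[i][j] ← min(dist[i][j], dist[i][k] + dist[k][j]). The final matrix gives, for each (i, j), the minimum total weight of any directed path from i to j (possibly empty when i = j).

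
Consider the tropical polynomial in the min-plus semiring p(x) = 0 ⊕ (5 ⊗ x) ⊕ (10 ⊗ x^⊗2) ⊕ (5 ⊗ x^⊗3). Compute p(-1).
p(-1) = 0

A tropical monomial a ⊗ x^⊗i evaluates to a + i · x. Evaluating each term at x = -1:
  Term 0 contributes 0 + 0 · -1 = 0
  Term 1 contributes 5 + 1 · -1 = 4
  Term 2 contributes 10 + 2 · -1 = 8
  Term 3 contributes 5 + 3 · -1 = 2
p(-1) = ⊕ of these = min[0, 4, 8, 2] = 0.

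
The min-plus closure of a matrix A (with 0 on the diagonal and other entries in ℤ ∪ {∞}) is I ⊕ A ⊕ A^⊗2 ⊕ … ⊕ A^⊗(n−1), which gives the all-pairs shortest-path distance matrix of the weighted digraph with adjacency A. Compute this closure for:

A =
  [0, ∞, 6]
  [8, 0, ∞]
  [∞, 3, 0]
Closure =
  [0, 9, 6]
  [8, 0, 14]
  [11, 3, 0]

This is the Floyd-Warshall all-pairs shortest-path computation. For each intermediate vertex k = 0, 1, …, 2, update dist[i][j] ← min(dist[i][j], dist[i][k] + dist[k][j]). The final matrix gives, for each (i, j), the minimum total weight of any directed path from i to j (possibly empty when i = j).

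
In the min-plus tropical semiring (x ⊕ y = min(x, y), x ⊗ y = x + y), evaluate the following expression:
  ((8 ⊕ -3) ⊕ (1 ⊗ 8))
((8 ⊕ -3) ⊕ (1 ⊗ 8)) = -3

Expand innermost to outermost. Recall ⊕ takes the minimum of its arguments and ⊗ takes their sum. Working out the expression ((8 ⊕ -3) ⊕ (1 ⊗ 8)) gives -3.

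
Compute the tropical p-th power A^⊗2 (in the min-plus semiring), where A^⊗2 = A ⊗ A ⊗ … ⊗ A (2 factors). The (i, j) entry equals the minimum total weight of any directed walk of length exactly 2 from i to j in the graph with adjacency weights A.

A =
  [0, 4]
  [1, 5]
A^⊗2 =
  [0, 4]
  [1, 5]

Each entry (A^⊗2)_ij equals the minimum over all length-2 walks i = v_0 → v_1 → … → v_2 = j of Σ_t A[v_t][v_{t+1}]. For example, for (i, j) = (0, 1) we minimise over 2 possible intermediate vertex sequences; the minimum is 4, attained along the walk 0 → 0 → 1.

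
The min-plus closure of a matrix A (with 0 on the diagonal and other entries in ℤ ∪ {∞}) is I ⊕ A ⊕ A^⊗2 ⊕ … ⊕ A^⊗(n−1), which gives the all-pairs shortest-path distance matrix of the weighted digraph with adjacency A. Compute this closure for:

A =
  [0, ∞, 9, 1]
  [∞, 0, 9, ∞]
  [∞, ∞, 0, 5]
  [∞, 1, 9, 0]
Closure =
  [0, 2, 9, 1]
  [∞, 0, 9, 14]
  [∞, 6, 0, 5]
  [∞, 1, 9, 0]

This is the Floyd-Warshall all-pairs shortest-path computation. For each intermediate vertex k = 0, 1, …, 3, update dist[i][j] ← min(dist[i][j], dist[i][k] + dist[k][j]). The final matrix gives, for each (i, j), the minimum total weight of any directed path from i to j (possibly empty when i = j).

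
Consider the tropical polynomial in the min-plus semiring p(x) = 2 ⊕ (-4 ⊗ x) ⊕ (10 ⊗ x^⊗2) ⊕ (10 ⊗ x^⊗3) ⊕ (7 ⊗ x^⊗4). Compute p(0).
p(0) = -4

A tropical monomial a ⊗ x^⊗i evaluates to a + i · x. Evaluating each term at x = 0:
  Term 0 contributes 2 + 0 · 0 = 2
  Term 1 contributes -4 + 1 · 0 = -4
  Term 2 contributes 10 + 2 · 0 = 10
  Term 3 contributes 10 + 3 · 0 = 10
  Term 4 contributes 7 + 4 · 0 = 7
p(0) = ⊕ of these = min[2, -4, 10, 10, 7] = -4.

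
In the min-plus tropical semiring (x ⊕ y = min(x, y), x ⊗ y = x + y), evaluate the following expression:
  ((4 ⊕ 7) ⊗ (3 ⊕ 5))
((4 ⊕ 7) ⊗ (3 ⊕ 5)) = 7

Expand innermost to outermost. Recall ⊕ takes the minimum of its arguments and ⊗ takes their sum. Working out the expression ((4 ⊕ 7) ⊗ (3 ⊕ 5)) gives 7.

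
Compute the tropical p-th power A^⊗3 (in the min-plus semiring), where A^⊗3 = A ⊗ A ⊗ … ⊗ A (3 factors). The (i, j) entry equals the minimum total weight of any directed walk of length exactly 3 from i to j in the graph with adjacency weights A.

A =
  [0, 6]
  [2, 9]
A^⊗3 =
  [0, 6]
  [2, 8]

Each entry (A^⊗3)_ij equals the minimum over all length-3 walks i = v_0 → v_1 → … → v_3 = j of Σ_t A[v_t][v_{t+1}]. For example, for (i, j) = (0, 1) we minimise over 4 possible intermediate vertex sequences; the minimum is 6, attained along the walk 0 → 0 → 0 → 1.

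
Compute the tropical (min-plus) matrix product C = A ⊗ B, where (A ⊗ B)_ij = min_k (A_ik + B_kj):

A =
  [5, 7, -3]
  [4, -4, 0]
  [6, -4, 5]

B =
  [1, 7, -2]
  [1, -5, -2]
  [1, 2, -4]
A ⊗ B =
  [-2, -1, -7]
  [-3, -9, -6]
  [-3, -9, -6]

Apply the min-plus product entry-by-entry:
  C[0][0] = min over k of (A[0][0] + B[0][0] = 5 + 1 = 6, A[0][1] + B[1][0] = 7 + 1 = 8, A[0][2] + B[2][0] = -3 + 1 = -2) = -2 (attained at k = 2)
  C[0][1] = min over k of (A[0][0] + B[0][1] = 5 + 7 = 12, A[0][1] + B[1][1] = 7 + -5 = 2, A[0][2] + B[2][1] = -3 + 2 = -1) = -1 (attained at k = 2)
  C[0][2] = min over k of (A[0][0] + B[0][2] = 5 + -2 = 3, A[0][1] + B[1][2] = 7 + -2 = 5, A[0][2] + B[2][2] = -3 + -4 = -7) = -7 (attained at k = 2)
  C[1][0] = min over k of (A[1][0] + B[0][0] = 4 + 1 = 5, A[1][1] + B[1][0] = -4 + 1 = -3, A[1][2] + B[2][0] = 0 + 1 = 1) = -3 (attained at k = 1)
  C[1][1] = min over k of (A[1][0] + B[0][1] = 4 + 7 = 11, A[1][1] + B[1][1] = -4 + -5 = -9, A[1][2] + B[2][1] = 0 + 2 = 2) = -9 (attained at k = 1)
  C[1][2] = min over k of (A[1][0] + B[0][2] = 4 + -2 = 2, A[1][1] + B[1][2] = -4 + -2 = -6, A[1][2] + B[2][2] = 0 + -4 = -4) = -6 (attained at k = 1)
  C[2][0] = min over k of (A[2][0] + B[0][0] = 6 + 1 = 7, A[2][1] + B[1][0] = -4 + 1 = -3, A[2][2] + B[2][0] = 5 + 1 = 6) = -3 (attained at k = 1)
  C[2][1] = min over k of (A[2][0] + B[0][1] = 6 + 7 = 13, A[2][1] + B[1][1] = -4 + -5 = -9, A[2][2] + B[2][1] = 5 + 2 = 7) = -9 (attained at k = 1)
  C[2][2] = min over k of (A[2][0] + B[0][2] = 6 + -2 = 4, A[2][1] + B[1][2] = -4 + -2 = -6, A[2][2] + B[2][2] = 5 + -4 = 1) = -6 (attained at k = 1)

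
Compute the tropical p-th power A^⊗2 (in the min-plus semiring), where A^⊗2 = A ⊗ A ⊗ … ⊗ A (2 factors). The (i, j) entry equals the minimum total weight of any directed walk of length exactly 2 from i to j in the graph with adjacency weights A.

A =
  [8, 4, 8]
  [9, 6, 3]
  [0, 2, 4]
A^⊗2 =
  [8, 10, 7]
  [3, 5, 7]
  [4, 4, 5]

Each entry (A^⊗2)_ij equals the minimum over all length-2 walks i = v_0 → v_1 → … → v_2 = j of Σ_t A[v_t][v_{t+1}]. For example, for (i, j) = (0, 2) we minimise over 3 possible intermediate vertex sequences; the minimum is 7, attained along the walk 0 → 1 → 2.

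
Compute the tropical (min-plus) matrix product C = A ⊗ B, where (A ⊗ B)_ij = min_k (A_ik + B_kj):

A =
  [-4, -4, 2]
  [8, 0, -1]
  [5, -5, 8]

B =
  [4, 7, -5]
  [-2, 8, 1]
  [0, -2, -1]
A ⊗ B =
  [-6, 0, -9]
  [-2, -3, -2]
  [-7, 3, -4]

Apply the min-plus product entry-by-entry:
  C[0][0] = min over k of (A[0][0] + B[0][0] = -4 + 4 = 0, A[0][1] + B[1][0] = -4 + -2 = -6, A[0][2] + B[2][0] = 2 + 0 = 2) = -6 (attained at k = 1)
  C[0][1] = min over k of (A[0][0] + B[0][1] = -4 + 7 = 3, A[0][1] + B[1][1] = -4 + 8 = 4, A[0][2] + B[2][1] = 2 + -2 = 0) = 0 (attained at k = 2)
  C[0][2] = min over k of (A[0][0] + B[0][2] = -4 + -5 = -9, A[0][1] + B[1][2] = -4 + 1 = -3, A[0][2] + B[2][2] = 2 + -1 = 1) = -9 (attained at k = 0)
  C[1][0] = min over k of (A[1][0] + B[0][0] = 8 + 4 = 12, A[1][1] + B[1][0] = 0 + -2 = -2, A[1][2] + B[2][0] = -1 + 0 = -1) = -2 (attained at k = 1)
  C[1][1] = min over k of (A[1][0] + B[0][1] = 8 + 7 = 15, A[1][1] + B[1][1] = 0 + 8 = 8, A[1][2] + B[2][1] = -1 + -2 = -3) = -3 (attained at k = 2)
  C[1][2] = min over k of (A[1][0] + B[0][2] = 8 + -5 = 3, A[1][1] + B[1][2] = 0 + 1 = 1, A[1][2] + B[2][2] = -1 + -1 = -2) = -2 (attained at k = 2)
  C[2][0] = min over k of (A[2][0] + B[0][0] = 5 + 4 = 9, A[2][1] + B[1][0] = -5 + -2 = -7, A[2][2] + B[2][0] = 8 + 0 = 8) = -7 (attained at k = 1)
  C[2][1] = min over k of (A[2][0] + B[0][1] = 5 + 7 = 12, A[2][1] + B[1][1] = -5 + 8 = 3, A[2][2] + B[2][1] = 8 + -2 = 6) = 3 (attained at k = 1)
  C[2][2] = min over k of (A[2][0] + B[0][2] = 5 + -5 = 0, A[2][1] + B[1][2] = -5 + 1 = -4, A[2][2] + B[2][2] = 8 + -1 = 7) = -4 (attained at k = 1)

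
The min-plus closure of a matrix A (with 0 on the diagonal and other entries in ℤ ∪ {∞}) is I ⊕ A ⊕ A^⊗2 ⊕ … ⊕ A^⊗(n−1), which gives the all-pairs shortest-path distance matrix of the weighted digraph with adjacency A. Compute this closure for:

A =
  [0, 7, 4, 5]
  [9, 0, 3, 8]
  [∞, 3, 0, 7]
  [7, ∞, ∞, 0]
Closure =
  [0, 7, 4, 5]
  [9, 0, 3, 8]
  [12, 3, 0, 7]
  [7, 14, 11, 0]

This is the Floyd-Warshall all-pairs shortest-path computation. For each intermediate vertex k = 0, 1, …, 3, update dist[i][j] ← min(dist[i][j], dist[i][k] + dist[k][j]). The final matrix gives, for each (i, j), the minimum total weight of any directed path from i to j (possibly empty when i = j).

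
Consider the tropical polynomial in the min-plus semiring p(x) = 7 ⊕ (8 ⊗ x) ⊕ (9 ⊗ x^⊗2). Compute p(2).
p(2) = 7

A tropical monomial a ⊗ x^⊗i evaluates to a + i · x. Evaluating each term at x = 2:
  Term 0 contributes 7 + 0 · 2 = 7
  Term 1 contributes 8 + 1 · 2 = 10
  Term 2 contributes 9 + 2 · 2 = 13
p(2) = ⊕ of these = min[7, 10, 13] = 7.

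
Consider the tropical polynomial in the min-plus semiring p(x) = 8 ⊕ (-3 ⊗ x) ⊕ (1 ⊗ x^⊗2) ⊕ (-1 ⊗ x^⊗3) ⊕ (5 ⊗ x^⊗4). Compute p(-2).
p(-2) = -7

A tropical monomial a ⊗ x^⊗i evaluates to a + i · x. Evaluating each term at x = -2:
  Term 0 contributes 8 + 0 · -2 = 8
  Term 1 contributes -3 + 1 · -2 = -5
  Term 2 contributes 1 + 2 · -2 = -3
  Term 3 contributes -1 + 3 · -2 = -7
  Term 4 contributes 5 + 4 · -2 = -3
p(-2) = ⊕ of these = min[8, -5, -3, -7, -3] = -7.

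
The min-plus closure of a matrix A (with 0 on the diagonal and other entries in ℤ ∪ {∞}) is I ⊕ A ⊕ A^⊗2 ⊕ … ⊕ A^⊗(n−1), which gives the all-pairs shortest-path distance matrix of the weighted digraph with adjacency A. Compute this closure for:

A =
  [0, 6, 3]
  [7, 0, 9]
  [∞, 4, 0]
Closure =
  [0, 6, 3]
  [7, 0, 9]
  [11, 4, 0]

This is the Floyd-Warshall all-pairs shortest-path computation. For each intermediate vertex k = 0, 1, …, 2, update dist[i][j] ← min(dist[i][j], dist[i][k] + dist[k][j]). The final matrix gives, for each (i, j), the minimum total weight of any directed path from i to j (possibly empty when i = j).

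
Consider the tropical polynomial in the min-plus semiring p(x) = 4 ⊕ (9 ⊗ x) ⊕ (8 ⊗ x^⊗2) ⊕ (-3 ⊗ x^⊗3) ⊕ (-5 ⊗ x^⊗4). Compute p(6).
p(6) = 4

A tropical monomial a ⊗ x^⊗i evaluates to a + i · x. Evaluating each term at x = 6:
  Term 0 contributes 4 + 0 · 6 = 4
  Term 1 contributes 9 + 1 · 6 = 15
  Term 2 contributes 8 + 2 · 6 = 20
  Term 3 contributes -3 + 3 · 6 = 15
  Term 4 contributes -5 + 4 · 6 = 19
p(6) = ⊕ of these = min[4, 15, 20, 15, 19] = 4.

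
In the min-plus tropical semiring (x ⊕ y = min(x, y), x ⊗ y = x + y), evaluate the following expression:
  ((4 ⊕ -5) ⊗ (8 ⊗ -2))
((4 ⊕ -5) ⊗ (8 ⊗ -2)) = 1

Expand innermost to outermost. Recall ⊕ takes the minimum of its arguments and ⊗ takes their sum. Working out the expression ((4 ⊕ -5) ⊗ (8 ⊗ -2)) gives 1.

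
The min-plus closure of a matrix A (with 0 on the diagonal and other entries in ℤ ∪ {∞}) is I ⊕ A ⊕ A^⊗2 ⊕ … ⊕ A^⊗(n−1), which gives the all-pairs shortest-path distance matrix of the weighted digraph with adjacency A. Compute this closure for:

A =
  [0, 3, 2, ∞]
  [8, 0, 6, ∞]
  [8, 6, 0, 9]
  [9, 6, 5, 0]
Closure =
  [0, 3, 2, 11]
  [8, 0, 6, 15]
  [8, 6, 0, 9]
  [9, 6, 5, 0]

This is the Floyd-Warshall all-pairs shortest-path computation. For each intermediate vertex k = 0, 1, …, 3, update dist[i][j] ← min(dist[i][j], dist[i][k] + dist[k][j]). The final matrix gives, for each (i, j), the minimum total weight of any directed path from i to j (possibly empty when i = j).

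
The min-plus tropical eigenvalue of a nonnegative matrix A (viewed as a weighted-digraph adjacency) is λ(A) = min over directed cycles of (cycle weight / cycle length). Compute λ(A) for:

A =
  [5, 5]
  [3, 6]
λ(A) = 4

Enumerate directed cycles and compute their means (weight / length). Sample:
  cycle 0 → 0: weight = 5, length = 1, mean = 5/1 ≈ 5.000
  cycle 1 → 1: weight = 6, length = 1, mean = 6/1 ≈ 6.000
  cycle 0 → 1 → 0: weight = 8, length = 2, mean = 8/2 ≈ 4.000
  cycle 1 → 0 → 1: weight = 8, length = 2, mean = 8/2 ≈ 4.000
Minimum mean = 4.000, attained e.g. along the cycle 0 → 1 → 0 with weight 8 and length 2. So λ(A) = 8/2 = 4.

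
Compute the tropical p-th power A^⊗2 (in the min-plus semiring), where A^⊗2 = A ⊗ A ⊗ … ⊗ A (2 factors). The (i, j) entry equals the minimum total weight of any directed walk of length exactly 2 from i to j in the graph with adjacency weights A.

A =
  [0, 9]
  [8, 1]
A^⊗2 =
  [0, 9]
  [8, 2]

Each entry (A^⊗2)_ij equals the minimum over all length-2 walks i = v_0 → v_1 → … → v_2 = j of Σ_t A[v_t][v_{t+1}]. For example, for (i, j) = (0, 1) we minimise over 2 possible intermediate vertex sequences; the minimum is 9, attained along the walk 0 → 0 → 1.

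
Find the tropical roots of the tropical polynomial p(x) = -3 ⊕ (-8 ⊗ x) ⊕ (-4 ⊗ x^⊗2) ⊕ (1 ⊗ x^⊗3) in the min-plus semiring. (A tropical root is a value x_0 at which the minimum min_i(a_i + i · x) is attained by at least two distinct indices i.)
Roots: {-5, -4, 5}

Each tropical root is a break point of the lower envelope of the lines y = a_i + i · x (there are 4 lines, with slopes 0, 1, ..., 3). Only the lines that attain the minimum somewhere contribute to roots; other lines are dominated. Here the surviving (envelope) indices are i = 3, i = 2, i = 1, i = 0.
Intersections between consecutive envelope lines give the roots: for adjacent envelope indices i < j the intersection is x = (a_i − a_j) / (j − i). Reading off the sorted break points: {-5, -4, 5}.
Verification: at each break x_0, at least two indices attain the minimum of min_i(a_i + i · x_0).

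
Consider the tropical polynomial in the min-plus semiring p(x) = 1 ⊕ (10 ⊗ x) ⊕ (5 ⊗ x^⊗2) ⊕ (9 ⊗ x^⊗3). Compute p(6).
p(6) = 1

A tropical monomial a ⊗ x^⊗i evaluates to a + i · x. Evaluating each term at x = 6:
  Term 0 contributes 1 + 0 · 6 = 1
  Term 1 contributes 10 + 1 · 6 = 16
  Term 2 contributes 5 + 2 · 6 = 17
  Term 3 contributes 9 + 3 · 6 = 27
p(6) = ⊕ of these = min[1, 16, 17, 27] = 1.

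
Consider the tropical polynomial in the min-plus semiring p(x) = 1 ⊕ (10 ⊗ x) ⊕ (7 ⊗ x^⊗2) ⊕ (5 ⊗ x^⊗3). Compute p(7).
p(7) = 1

A tropical monomial a ⊗ x^⊗i evaluates to a + i · x. Evaluating each term at x = 7:
  Term 0 contributes 1 + 0 · 7 = 1
  Term 1 contributes 10 + 1 · 7 = 17
  Term 2 contributes 7 + 2 · 7 = 21
  Term 3 contributes 5 + 3 · 7 = 26
p(7) = ⊕ of these = min[1, 17, 21, 26] = 1.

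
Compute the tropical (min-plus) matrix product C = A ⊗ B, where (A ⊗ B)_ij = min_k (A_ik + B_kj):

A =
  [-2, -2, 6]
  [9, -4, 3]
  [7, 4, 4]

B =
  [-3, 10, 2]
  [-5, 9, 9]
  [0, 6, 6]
A ⊗ B =
  [-7, 7, 0]
  [-9, 5, 5]
  [-1, 10, 9]

Apply the min-plus product entry-by-entry:
  C[0][0] = min over k of (A[0][0] + B[0][0] = -2 + -3 = -5, A[0][1] + B[1][0] = -2 + -5 = -7, A[0][2] + B[2][0] = 6 + 0 = 6) = -7 (attained at k = 1)
  C[0][1] = min over k of (A[0][0] + B[0][1] = -2 + 10 = 8, A[0][1] + B[1][1] = -2 + 9 = 7, A[0][2] + B[2][1] = 6 + 6 = 12) = 7 (attained at k = 1)
  C[0][2] = min over k of (A[0][0] + B[0][2] = -2 + 2 = 0, A[0][1] + B[1][2] = -2 + 9 = 7, A[0][2] + B[2][2] = 6 + 6 = 12) = 0 (attained at k = 0)
  C[1][0] = min over k of (A[1][0] + B[0][0] = 9 + -3 = 6, A[1][1] + B[1][0] = -4 + -5 = -9, A[1][2] + B[2][0] = 3 + 0 = 3) = -9 (attained at k = 1)
  C[1][1] = min over k of (A[1][0] + B[0][1] = 9 + 10 = 19, A[1][1] + B[1][1] = -4 + 9 = 5, A[1][2] + B[2][1] = 3 + 6 = 9) = 5 (attained at k = 1)
  C[1][2] = min over k of (A[1][0] + B[0][2] = 9 + 2 = 11, A[1][1] + B[1][2] = -4 + 9 = 5, A[1][2] + B[2][2] = 3 + 6 = 9) = 5 (attained at k = 1)
  C[2][0] = min over k of (A[2][0] + B[0][0] = 7 + -3 = 4, A[2][1] + B[1][0] = 4 + -5 = -1, A[2][2] + B[2][0] = 4 + 0 = 4) = -1 (attained at k = 1)
  C[2][1] = min over k of (A[2][0] + B[0][1] = 7 + 10 = 17, A[2][1] + B[1][1] = 4 + 9 = 13, A[2][2] + B[2][1] = 4 + 6 = 10) = 10 (attained at k = 2)
  C[2][2] = min over k of (A[2][0] + B[0][2] = 7 + 2 = 9, A[2][1] + B[1][2] = 4 + 9 = 13, A[2][2] + B[2][2] = 4 + 6 = 10) = 9 (attained at k = 0)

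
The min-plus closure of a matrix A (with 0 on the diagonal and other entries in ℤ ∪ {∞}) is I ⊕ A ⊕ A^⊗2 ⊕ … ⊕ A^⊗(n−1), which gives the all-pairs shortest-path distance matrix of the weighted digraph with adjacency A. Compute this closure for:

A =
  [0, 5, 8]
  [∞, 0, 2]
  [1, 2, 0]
Closure =
  [0, 5, 7]
  [3, 0, 2]
  [1, 2, 0]

This is the Floyd-Warshall all-pairs shortest-path computation. For each intermediate vertex k = 0, 1, …, 2, update dist[i][j] ← min(dist[i][j], dist[i][k] + dist[k][j]). The final matrix gives, for each (i, j), the minimum total weight of any directed path from i to j (possibly empty when i = j).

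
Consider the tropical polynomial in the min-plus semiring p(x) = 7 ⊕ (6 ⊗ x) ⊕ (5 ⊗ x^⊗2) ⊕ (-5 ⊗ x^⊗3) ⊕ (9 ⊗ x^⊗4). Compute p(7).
p(7) = 7

A tropical monomial a ⊗ x^⊗i evaluates to a + i · x. Evaluating each term at x = 7:
  Term 0 contributes 7 + 0 · 7 = 7
  Term 1 contributes 6 + 1 · 7 = 13
  Term 2 contributes 5 + 2 · 7 = 19
  Term 3 contributes -5 + 3 · 7 = 16
  Term 4 contributes 9 + 4 · 7 = 37
p(7) = ⊕ of these = min[7, 13, 19, 16, 37] = 7.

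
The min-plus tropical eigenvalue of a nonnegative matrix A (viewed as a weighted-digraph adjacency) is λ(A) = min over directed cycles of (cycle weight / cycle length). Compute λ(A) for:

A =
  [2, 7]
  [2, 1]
λ(A) = 1

Enumerate directed cycles and compute their means (weight / length). Sample:
  cycle 0 → 0: weight = 2, length = 1, mean = 2/1 ≈ 2.000
  cycle 1 → 1: weight = 1, length = 1, mean = 1/1 ≈ 1.000
  cycle 0 → 1 → 0: weight = 9, length = 2, mean = 9/2 ≈ 4.500
  cycle 1 → 0 → 1: weight = 9, length = 2, mean = 9/2 ≈ 4.500
Minimum mean = 1.000, attained e.g. along the cycle 1 → 1 with weight 1 and length 1. So λ(A) = 1/1 = 1.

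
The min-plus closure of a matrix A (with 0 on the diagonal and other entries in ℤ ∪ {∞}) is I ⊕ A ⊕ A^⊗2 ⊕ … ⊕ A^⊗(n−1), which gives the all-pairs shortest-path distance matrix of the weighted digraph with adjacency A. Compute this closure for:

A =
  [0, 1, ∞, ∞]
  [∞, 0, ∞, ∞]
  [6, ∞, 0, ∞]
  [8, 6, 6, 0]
Closure =
  [0, 1, ∞, ∞]
  [∞, 0, ∞, ∞]
  [6, 7, 0, ∞]
  [8, 6, 6, 0]

This is the Floyd-Warshall all-pairs shortest-path computation. For each intermediate vertex k = 0, 1, …, 3, update dist[i][j] ← min(dist[i][j], dist[i][k] + dist[k][j]). The final matrix gives, for each (i, j), the minimum total weight of any directed path from i to j (possibly empty when i = j).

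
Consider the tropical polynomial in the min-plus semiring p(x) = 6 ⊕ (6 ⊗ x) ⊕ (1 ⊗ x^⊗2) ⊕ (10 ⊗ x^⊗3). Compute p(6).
p(6) = 6

A tropical monomial a ⊗ x^⊗i evaluates to a + i · x. Evaluating each term at x = 6:
  Term 0 contributes 6 + 0 · 6 = 6
  Term 1 contributes 6 + 1 · 6 = 12
  Term 2 contributes 1 + 2 · 6 = 13
  Term 3 contributes 10 + 3 · 6 = 28
p(6) = ⊕ of these = min[6, 12, 13, 28] = 6.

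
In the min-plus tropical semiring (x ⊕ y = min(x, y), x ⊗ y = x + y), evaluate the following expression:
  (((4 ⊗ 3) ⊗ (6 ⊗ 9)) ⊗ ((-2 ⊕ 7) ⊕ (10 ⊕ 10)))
(((4 ⊗ 3) ⊗ (6 ⊗ 9)) ⊗ ((-2 ⊕ 7) ⊕ (10 ⊕ 10))) = 20

Expand innermost to outermost. Recall ⊕ takes the minimum of its arguments and ⊗ takes their sum. Working out the expression (((4 ⊗ 3) ⊗ (6 ⊗ 9)) ⊗ ((-2 ⊕ 7) ⊕ (10 ⊕ 10))) gives 20.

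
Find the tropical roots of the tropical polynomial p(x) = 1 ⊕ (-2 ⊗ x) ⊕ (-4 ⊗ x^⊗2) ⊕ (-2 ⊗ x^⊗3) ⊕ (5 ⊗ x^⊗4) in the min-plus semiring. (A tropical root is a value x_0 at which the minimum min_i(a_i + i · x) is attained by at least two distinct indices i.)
Roots: {-7, -2, 2, 3}

Each tropical root is a break point of the lower envelope of the lines y = a_i + i · x (there are 5 lines, with slopes 0, 1, ..., 4). Only the lines that attain the minimum somewhere contribute to roots; other lines are dominated. Here the surviving (envelope) indices are i = 4, i = 3, i = 2, i = 1, i = 0.
Intersections between consecutive envelope lines give the roots: for adjacent envelope indices i < j the intersection is x = (a_i − a_j) / (j − i). Reading off the sorted break points: {-7, -2, 2, 3}.
Verification: at each break x_0, at least two indices attain the minimum of min_i(a_i + i · x_0).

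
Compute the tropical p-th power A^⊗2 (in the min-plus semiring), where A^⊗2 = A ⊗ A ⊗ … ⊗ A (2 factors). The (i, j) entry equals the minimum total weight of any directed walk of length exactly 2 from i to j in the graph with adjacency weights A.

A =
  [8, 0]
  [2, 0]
A^⊗2 =
  [2, 0]
  [2, 0]

Each entry (A^⊗2)_ij equals the minimum over all length-2 walks i = v_0 → v_1 → … → v_2 = j of Σ_t A[v_t][v_{t+1}]. For example, for (i, j) = (0, 1) we minimise over 2 possible intermediate vertex sequences; the minimum is 0, attained along the walk 0 → 1 → 1.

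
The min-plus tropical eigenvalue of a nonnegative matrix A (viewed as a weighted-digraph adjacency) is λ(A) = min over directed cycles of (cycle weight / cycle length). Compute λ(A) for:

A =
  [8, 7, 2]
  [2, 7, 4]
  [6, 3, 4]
λ(A) = 7/3

Enumerate directed cycles and compute their means (weight / length). Sample:
  cycle 0 → 0: weight = 8, length = 1, mean = 8/1 ≈ 8.000
  cycle 1 → 1: weight = 7, length = 1, mean = 7/1 ≈ 7.000
  cycle 2 → 2: weight = 4, length = 1, mean = 4/1 ≈ 4.000
  cycle 0 → 1 → 0: weight = 9, length = 2, mean = 9/2 ≈ 4.500
  cycle 0 → 2 → 0: weight = 8, length = 2, mean = 8/2 ≈ 4.000
  cycle 1 → 0 → 1: weight = 9, length = 2, mean = 9/2 ≈ 4.500
Minimum mean = 2.333, attained e.g. along the cycle 0 → 2 → 1 → 0 with weight 7 and length 3. So λ(A) = 7/3 = 7/3.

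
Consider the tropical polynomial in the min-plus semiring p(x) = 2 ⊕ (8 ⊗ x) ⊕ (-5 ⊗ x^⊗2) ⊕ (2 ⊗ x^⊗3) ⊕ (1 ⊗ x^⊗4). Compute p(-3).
p(-3) = -11

A tropical monomial a ⊗ x^⊗i evaluates to a + i · x. Evaluating each term at x = -3:
  Term 0 contributes 2 + 0 · -3 = 2
  Term 1 contributes 8 + 1 · -3 = 5
  Term 2 contributes -5 + 2 · -3 = -11
  Term 3 contributes 2 + 3 · -3 = -7
  Term 4 contributes 1 + 4 · -3 = -11
p(-3) = ⊕ of these = min[2, 5, -11, -7, -11] = -11.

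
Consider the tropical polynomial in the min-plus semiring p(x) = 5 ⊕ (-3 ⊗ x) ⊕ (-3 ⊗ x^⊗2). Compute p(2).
p(2) = -1

A tropical monomial a ⊗ x^⊗i evaluates to a + i · x. Evaluating each term at x = 2:
  Term 0 contributes 5 + 0 · 2 = 5
  Term 1 contributes -3 + 1 · 2 = -1
  Term 2 contributes -3 + 2 · 2 = 1
p(2) = ⊕ of these = min[5, -1, 1] = -1.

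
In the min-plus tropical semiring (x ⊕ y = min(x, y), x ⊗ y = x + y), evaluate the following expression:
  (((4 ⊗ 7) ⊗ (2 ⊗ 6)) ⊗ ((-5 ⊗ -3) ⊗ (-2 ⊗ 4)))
(((4 ⊗ 7) ⊗ (2 ⊗ 6)) ⊗ ((-5 ⊗ -3) ⊗ (-2 ⊗ 4))) = 13

Expand innermost to outermost. Recall ⊕ takes the minimum of its arguments and ⊗ takes their sum. Working out the expression (((4 ⊗ 7) ⊗ (2 ⊗ 6)) ⊗ ((-5 ⊗ -3) ⊗ (-2 ⊗ 4))) gives 13.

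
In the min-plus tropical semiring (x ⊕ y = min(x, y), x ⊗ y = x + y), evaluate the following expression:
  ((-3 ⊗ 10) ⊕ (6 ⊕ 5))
((-3 ⊗ 10) ⊕ (6 ⊕ 5)) = 5

Expand innermost to outermost. Recall ⊕ takes the minimum of its arguments and ⊗ takes their sum. Working out the expression ((-3 ⊗ 10) ⊕ (6 ⊕ 5)) gives 5.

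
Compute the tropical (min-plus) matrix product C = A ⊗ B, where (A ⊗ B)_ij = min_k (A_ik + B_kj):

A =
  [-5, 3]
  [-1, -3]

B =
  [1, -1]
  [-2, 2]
A ⊗ B =
  [-4, -6]
  [-5, -2]

Apply the min-plus product entry-by-entry:
  C[0][0] = min over k of (A[0][0] + B[0][0] = -5 + 1 = -4, A[0][1] + B[1][0] = 3 + -2 = 1) = -4 (attained at k = 0)
  C[0][1] = min over k of (A[0][0] + B[0][1] = -5 + -1 = -6, A[0][1] + B[1][1] = 3 + 2 = 5) = -6 (attained at k = 0)
  C[1][0] = min over k of (A[1][0] + B[0][0] = -1 + 1 = 0, A[1][1] + B[1][0] = -3 + -2 = -5) = -5 (attained at k = 1)
  C[1][1] = min over k of (A[1][0] + B[0][1] = -1 + -1 = -2, A[1][1] + B[1][1] = -3 + 2 = -1) = -2 (attained at k = 0)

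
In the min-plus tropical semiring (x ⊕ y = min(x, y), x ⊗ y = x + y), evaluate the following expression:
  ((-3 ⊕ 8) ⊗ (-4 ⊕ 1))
((-3 ⊕ 8) ⊗ (-4 ⊕ 1)) = -7

Expand innermost to outermost. Recall ⊕ takes the minimum of its arguments and ⊗ takes their sum. Working out the expression ((-3 ⊕ 8) ⊗ (-4 ⊕ 1)) gives -7.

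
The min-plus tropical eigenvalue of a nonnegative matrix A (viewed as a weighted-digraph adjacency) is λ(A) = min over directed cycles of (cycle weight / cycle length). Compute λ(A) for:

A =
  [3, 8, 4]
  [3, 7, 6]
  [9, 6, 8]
λ(A) = 3

Enumerate directed cycles and compute their means (weight / length). Sample:
  cycle 0 → 0: weight = 3, length = 1, mean = 3/1 ≈ 3.000
  cycle 1 → 1: weight = 7, length = 1, mean = 7/1 ≈ 7.000
  cycle 2 → 2: weight = 8, length = 1, mean = 8/1 ≈ 8.000
  cycle 0 → 1 → 0: weight = 11, length = 2, mean = 11/2 ≈ 5.500
  cycle 0 → 2 → 0: weight = 13, length = 2, mean = 13/2 ≈ 6.500
  cycle 1 → 0 → 1: weight = 11, length = 2, mean = 11/2 ≈ 5.500
Minimum mean = 3.000, attained e.g. along the cycle 0 → 0 with weight 3 and length 1. So λ(A) = 3/1 = 3.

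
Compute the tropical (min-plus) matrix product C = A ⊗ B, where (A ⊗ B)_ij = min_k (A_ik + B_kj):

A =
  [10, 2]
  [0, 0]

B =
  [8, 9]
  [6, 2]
A ⊗ B =
  [8, 4]
  [6, 2]

Apply the min-plus product entry-by-entry:
  C[0][0] = min over k of (A[0][0] + B[0][0] = 10 + 8 = 18, A[0][1] + B[1][0] = 2 + 6 = 8) = 8 (attained at k = 1)
  C[0][1] = min over k of (A[0][0] + B[0][1] = 10 + 9 = 19, A[0][1] + B[1][1] = 2 + 2 = 4) = 4 (attained at k = 1)
  C[1][0] = min over k of (A[1][0] + B[0][0] = 0 + 8 = 8, A[1][1] + B[1][0] = 0 + 6 = 6) = 6 (attained at k = 1)
  C[1][1] = min over k of (A[1][0] + B[0][1] = 0 + 9 = 9, A[1][1] + B[1][1] = 0 + 2 = 2) = 2 (attained at k = 1)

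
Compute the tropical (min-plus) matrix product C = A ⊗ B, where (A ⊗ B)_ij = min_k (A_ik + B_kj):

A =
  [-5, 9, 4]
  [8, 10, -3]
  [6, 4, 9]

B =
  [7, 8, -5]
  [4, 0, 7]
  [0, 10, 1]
A ⊗ B =
  [2, 3, -10]
  [-3, 7, -2]
  [8, 4, 1]

Apply the min-plus product entry-by-entry:
  C[0][0] = min over k of (A[0][0] + B[0][0] = -5 + 7 = 2, A[0][1] + B[1][0] = 9 + 4 = 13, A[0][2] + B[2][0] = 4 + 0 = 4) = 2 (attained at k = 0)
  C[0][1] = min over k of (A[0][0] + B[0][1] = -5 + 8 = 3, A[0][1] + B[1][1] = 9 + 0 = 9, A[0][2] + B[2][1] = 4 + 10 = 14) = 3 (attained at k = 0)
  C[0][2] = min over k of (A[0][0] + B[0][2] = -5 + -5 = -10, A[0][1] + B[1][2] = 9 + 7 = 16, A[0][2] + B[2][2] = 4 + 1 = 5) = -10 (attained at k = 0)
  C[1][0] = min over k of (A[1][0] + B[0][0] = 8 + 7 = 15, A[1][1] + B[1][0] = 10 + 4 = 14, A[1][2] + B[2][0] = -3 + 0 = -3) = -3 (attained at k = 2)
  C[1][1] = min over k of (A[1][0] + B[0][1] = 8 + 8 = 16, A[1][1] + B[1][1] = 10 + 0 = 10, A[1][2] + B[2][1] = -3 + 10 = 7) = 7 (attained at k = 2)
  C[1][2] = min over k of (A[1][0] + B[0][2] = 8 + -5 = 3, A[1][1] + B[1][2] = 10 + 7 = 17, A[1][2] + B[2][2] = -3 + 1 = -2) = -2 (attained at k = 2)
  C[2][0] = min over k of (A[2][0] + B[0][0] = 6 + 7 = 13, A[2][1] + B[1][0] = 4 + 4 = 8, A[2][2] + B[2][0] = 9 + 0 = 9) = 8 (attained at k = 1)
  C[2][1] = min over k of (A[2][0] + B[0][1] = 6 + 8 = 14, A[2][1] + B[1][1] = 4 + 0 = 4, A[2][2] + B[2][1] = 9 + 10 = 19) = 4 (attained at k = 1)
  C[2][2] = min over k of (A[2][0] + B[0][2] = 6 + -5 = 1, A[2][1] + B[1][2] = 4 + 7 = 11, A[2][2] + B[2][2] = 9 + 1 = 10) = 1 (attained at k = 0)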